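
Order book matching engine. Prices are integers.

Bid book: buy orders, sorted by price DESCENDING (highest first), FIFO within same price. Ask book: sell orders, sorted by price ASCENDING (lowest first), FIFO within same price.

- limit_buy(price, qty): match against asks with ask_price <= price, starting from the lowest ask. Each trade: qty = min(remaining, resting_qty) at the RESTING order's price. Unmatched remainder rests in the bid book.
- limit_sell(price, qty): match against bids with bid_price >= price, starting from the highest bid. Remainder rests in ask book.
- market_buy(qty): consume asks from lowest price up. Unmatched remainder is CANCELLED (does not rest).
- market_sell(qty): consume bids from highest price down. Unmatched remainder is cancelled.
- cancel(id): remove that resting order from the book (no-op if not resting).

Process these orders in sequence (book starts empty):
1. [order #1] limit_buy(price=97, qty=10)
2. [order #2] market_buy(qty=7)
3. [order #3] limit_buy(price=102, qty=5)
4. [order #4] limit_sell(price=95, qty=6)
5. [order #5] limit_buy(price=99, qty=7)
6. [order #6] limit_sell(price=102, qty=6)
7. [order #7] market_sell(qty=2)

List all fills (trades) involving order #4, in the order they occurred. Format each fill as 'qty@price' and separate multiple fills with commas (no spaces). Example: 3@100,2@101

Answer: 5@102,1@97

Derivation:
After op 1 [order #1] limit_buy(price=97, qty=10): fills=none; bids=[#1:10@97] asks=[-]
After op 2 [order #2] market_buy(qty=7): fills=none; bids=[#1:10@97] asks=[-]
After op 3 [order #3] limit_buy(price=102, qty=5): fills=none; bids=[#3:5@102 #1:10@97] asks=[-]
After op 4 [order #4] limit_sell(price=95, qty=6): fills=#3x#4:5@102 #1x#4:1@97; bids=[#1:9@97] asks=[-]
After op 5 [order #5] limit_buy(price=99, qty=7): fills=none; bids=[#5:7@99 #1:9@97] asks=[-]
After op 6 [order #6] limit_sell(price=102, qty=6): fills=none; bids=[#5:7@99 #1:9@97] asks=[#6:6@102]
After op 7 [order #7] market_sell(qty=2): fills=#5x#7:2@99; bids=[#5:5@99 #1:9@97] asks=[#6:6@102]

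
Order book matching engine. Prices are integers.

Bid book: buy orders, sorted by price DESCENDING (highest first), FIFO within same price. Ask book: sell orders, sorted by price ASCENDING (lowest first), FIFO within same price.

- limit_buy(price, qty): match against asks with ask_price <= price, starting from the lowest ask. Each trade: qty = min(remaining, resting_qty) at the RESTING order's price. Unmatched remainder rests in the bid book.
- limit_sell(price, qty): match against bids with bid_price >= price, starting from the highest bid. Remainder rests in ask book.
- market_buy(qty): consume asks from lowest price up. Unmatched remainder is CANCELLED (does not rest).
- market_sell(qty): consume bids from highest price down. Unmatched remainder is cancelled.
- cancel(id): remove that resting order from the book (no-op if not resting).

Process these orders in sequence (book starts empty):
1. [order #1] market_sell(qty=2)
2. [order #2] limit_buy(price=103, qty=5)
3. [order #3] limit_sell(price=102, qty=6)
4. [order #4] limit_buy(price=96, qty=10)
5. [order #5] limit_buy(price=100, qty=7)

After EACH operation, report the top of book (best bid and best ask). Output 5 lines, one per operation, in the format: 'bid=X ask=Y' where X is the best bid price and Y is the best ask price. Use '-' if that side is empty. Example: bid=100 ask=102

Answer: bid=- ask=-
bid=103 ask=-
bid=- ask=102
bid=96 ask=102
bid=100 ask=102

Derivation:
After op 1 [order #1] market_sell(qty=2): fills=none; bids=[-] asks=[-]
After op 2 [order #2] limit_buy(price=103, qty=5): fills=none; bids=[#2:5@103] asks=[-]
After op 3 [order #3] limit_sell(price=102, qty=6): fills=#2x#3:5@103; bids=[-] asks=[#3:1@102]
After op 4 [order #4] limit_buy(price=96, qty=10): fills=none; bids=[#4:10@96] asks=[#3:1@102]
After op 5 [order #5] limit_buy(price=100, qty=7): fills=none; bids=[#5:7@100 #4:10@96] asks=[#3:1@102]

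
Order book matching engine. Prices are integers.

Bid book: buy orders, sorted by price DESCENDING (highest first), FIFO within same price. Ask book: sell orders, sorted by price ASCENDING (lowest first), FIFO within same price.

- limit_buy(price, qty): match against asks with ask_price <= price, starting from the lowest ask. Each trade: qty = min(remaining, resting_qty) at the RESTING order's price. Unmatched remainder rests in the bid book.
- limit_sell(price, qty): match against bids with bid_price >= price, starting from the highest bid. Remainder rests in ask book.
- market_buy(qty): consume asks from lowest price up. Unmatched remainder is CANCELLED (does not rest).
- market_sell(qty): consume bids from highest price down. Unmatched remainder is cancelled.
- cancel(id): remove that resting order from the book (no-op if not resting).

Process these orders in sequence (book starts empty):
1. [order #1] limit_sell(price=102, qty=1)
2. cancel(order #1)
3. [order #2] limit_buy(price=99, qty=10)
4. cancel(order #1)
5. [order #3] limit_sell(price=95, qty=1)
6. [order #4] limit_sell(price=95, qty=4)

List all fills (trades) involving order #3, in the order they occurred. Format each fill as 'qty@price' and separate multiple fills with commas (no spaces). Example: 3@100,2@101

After op 1 [order #1] limit_sell(price=102, qty=1): fills=none; bids=[-] asks=[#1:1@102]
After op 2 cancel(order #1): fills=none; bids=[-] asks=[-]
After op 3 [order #2] limit_buy(price=99, qty=10): fills=none; bids=[#2:10@99] asks=[-]
After op 4 cancel(order #1): fills=none; bids=[#2:10@99] asks=[-]
After op 5 [order #3] limit_sell(price=95, qty=1): fills=#2x#3:1@99; bids=[#2:9@99] asks=[-]
After op 6 [order #4] limit_sell(price=95, qty=4): fills=#2x#4:4@99; bids=[#2:5@99] asks=[-]

Answer: 1@99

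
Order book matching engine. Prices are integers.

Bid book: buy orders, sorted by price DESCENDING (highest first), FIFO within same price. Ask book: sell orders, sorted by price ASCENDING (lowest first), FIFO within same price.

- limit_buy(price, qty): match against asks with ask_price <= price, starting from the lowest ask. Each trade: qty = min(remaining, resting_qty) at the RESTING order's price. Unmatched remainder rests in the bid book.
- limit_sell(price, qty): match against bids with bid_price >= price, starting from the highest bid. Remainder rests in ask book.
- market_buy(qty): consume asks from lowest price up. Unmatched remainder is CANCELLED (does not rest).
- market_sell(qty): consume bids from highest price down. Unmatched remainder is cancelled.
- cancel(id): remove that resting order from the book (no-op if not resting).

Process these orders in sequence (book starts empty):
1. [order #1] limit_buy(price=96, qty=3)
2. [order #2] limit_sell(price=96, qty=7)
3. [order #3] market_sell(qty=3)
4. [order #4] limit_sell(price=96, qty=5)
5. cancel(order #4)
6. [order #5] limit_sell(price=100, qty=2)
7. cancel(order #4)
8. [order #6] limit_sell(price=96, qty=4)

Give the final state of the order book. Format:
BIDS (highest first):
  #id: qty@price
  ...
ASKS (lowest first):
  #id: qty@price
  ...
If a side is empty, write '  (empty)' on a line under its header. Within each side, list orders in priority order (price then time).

After op 1 [order #1] limit_buy(price=96, qty=3): fills=none; bids=[#1:3@96] asks=[-]
After op 2 [order #2] limit_sell(price=96, qty=7): fills=#1x#2:3@96; bids=[-] asks=[#2:4@96]
After op 3 [order #3] market_sell(qty=3): fills=none; bids=[-] asks=[#2:4@96]
After op 4 [order #4] limit_sell(price=96, qty=5): fills=none; bids=[-] asks=[#2:4@96 #4:5@96]
After op 5 cancel(order #4): fills=none; bids=[-] asks=[#2:4@96]
After op 6 [order #5] limit_sell(price=100, qty=2): fills=none; bids=[-] asks=[#2:4@96 #5:2@100]
After op 7 cancel(order #4): fills=none; bids=[-] asks=[#2:4@96 #5:2@100]
After op 8 [order #6] limit_sell(price=96, qty=4): fills=none; bids=[-] asks=[#2:4@96 #6:4@96 #5:2@100]

Answer: BIDS (highest first):
  (empty)
ASKS (lowest first):
  #2: 4@96
  #6: 4@96
  #5: 2@100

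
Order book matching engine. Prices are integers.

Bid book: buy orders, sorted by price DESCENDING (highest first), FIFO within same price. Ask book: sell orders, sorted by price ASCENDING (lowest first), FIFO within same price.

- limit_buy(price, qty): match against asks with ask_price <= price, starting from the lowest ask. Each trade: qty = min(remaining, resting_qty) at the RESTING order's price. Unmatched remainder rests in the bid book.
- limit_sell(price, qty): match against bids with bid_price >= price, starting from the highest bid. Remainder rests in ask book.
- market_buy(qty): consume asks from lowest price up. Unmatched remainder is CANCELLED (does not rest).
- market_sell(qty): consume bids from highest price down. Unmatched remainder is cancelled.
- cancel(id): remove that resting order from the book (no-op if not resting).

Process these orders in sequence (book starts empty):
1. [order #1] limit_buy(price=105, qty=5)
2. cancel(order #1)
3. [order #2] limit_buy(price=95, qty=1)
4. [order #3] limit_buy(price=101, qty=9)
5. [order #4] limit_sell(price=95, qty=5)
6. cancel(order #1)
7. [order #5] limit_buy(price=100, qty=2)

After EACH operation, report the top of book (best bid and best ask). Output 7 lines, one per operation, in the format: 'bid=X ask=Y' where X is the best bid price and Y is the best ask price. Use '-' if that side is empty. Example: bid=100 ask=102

After op 1 [order #1] limit_buy(price=105, qty=5): fills=none; bids=[#1:5@105] asks=[-]
After op 2 cancel(order #1): fills=none; bids=[-] asks=[-]
After op 3 [order #2] limit_buy(price=95, qty=1): fills=none; bids=[#2:1@95] asks=[-]
After op 4 [order #3] limit_buy(price=101, qty=9): fills=none; bids=[#3:9@101 #2:1@95] asks=[-]
After op 5 [order #4] limit_sell(price=95, qty=5): fills=#3x#4:5@101; bids=[#3:4@101 #2:1@95] asks=[-]
After op 6 cancel(order #1): fills=none; bids=[#3:4@101 #2:1@95] asks=[-]
After op 7 [order #5] limit_buy(price=100, qty=2): fills=none; bids=[#3:4@101 #5:2@100 #2:1@95] asks=[-]

Answer: bid=105 ask=-
bid=- ask=-
bid=95 ask=-
bid=101 ask=-
bid=101 ask=-
bid=101 ask=-
bid=101 ask=-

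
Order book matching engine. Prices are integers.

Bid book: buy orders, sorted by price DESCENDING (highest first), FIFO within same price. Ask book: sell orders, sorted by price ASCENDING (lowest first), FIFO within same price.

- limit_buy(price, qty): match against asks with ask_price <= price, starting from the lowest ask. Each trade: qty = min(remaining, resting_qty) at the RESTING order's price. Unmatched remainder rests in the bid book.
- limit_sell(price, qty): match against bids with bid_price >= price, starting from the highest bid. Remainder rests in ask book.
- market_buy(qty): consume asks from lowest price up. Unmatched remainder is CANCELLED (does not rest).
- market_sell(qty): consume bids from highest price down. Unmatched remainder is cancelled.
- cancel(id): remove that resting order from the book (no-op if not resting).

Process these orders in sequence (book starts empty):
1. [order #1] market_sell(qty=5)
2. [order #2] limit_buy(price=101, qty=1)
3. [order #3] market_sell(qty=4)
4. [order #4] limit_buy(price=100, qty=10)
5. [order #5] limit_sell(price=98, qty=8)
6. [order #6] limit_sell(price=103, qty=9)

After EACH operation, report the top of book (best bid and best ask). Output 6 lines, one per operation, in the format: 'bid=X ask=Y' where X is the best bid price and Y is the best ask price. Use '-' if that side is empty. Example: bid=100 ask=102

Answer: bid=- ask=-
bid=101 ask=-
bid=- ask=-
bid=100 ask=-
bid=100 ask=-
bid=100 ask=103

Derivation:
After op 1 [order #1] market_sell(qty=5): fills=none; bids=[-] asks=[-]
After op 2 [order #2] limit_buy(price=101, qty=1): fills=none; bids=[#2:1@101] asks=[-]
After op 3 [order #3] market_sell(qty=4): fills=#2x#3:1@101; bids=[-] asks=[-]
After op 4 [order #4] limit_buy(price=100, qty=10): fills=none; bids=[#4:10@100] asks=[-]
After op 5 [order #5] limit_sell(price=98, qty=8): fills=#4x#5:8@100; bids=[#4:2@100] asks=[-]
After op 6 [order #6] limit_sell(price=103, qty=9): fills=none; bids=[#4:2@100] asks=[#6:9@103]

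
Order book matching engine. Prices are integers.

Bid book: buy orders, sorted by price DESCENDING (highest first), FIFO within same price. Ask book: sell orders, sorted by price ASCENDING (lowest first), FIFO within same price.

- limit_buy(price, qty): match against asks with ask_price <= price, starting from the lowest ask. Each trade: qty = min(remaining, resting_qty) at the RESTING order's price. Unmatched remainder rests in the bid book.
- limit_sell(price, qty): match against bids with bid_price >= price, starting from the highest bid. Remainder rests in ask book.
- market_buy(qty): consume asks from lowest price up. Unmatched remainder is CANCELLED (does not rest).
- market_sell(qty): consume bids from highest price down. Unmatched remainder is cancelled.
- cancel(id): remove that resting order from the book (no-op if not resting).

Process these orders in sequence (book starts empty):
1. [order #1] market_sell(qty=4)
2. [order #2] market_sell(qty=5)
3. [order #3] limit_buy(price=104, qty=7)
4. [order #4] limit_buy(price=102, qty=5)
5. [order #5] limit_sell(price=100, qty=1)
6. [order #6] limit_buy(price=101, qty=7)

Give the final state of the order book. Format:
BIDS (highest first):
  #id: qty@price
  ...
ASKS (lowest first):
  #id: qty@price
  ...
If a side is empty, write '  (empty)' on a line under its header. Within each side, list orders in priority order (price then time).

Answer: BIDS (highest first):
  #3: 6@104
  #4: 5@102
  #6: 7@101
ASKS (lowest first):
  (empty)

Derivation:
After op 1 [order #1] market_sell(qty=4): fills=none; bids=[-] asks=[-]
After op 2 [order #2] market_sell(qty=5): fills=none; bids=[-] asks=[-]
After op 3 [order #3] limit_buy(price=104, qty=7): fills=none; bids=[#3:7@104] asks=[-]
After op 4 [order #4] limit_buy(price=102, qty=5): fills=none; bids=[#3:7@104 #4:5@102] asks=[-]
After op 5 [order #5] limit_sell(price=100, qty=1): fills=#3x#5:1@104; bids=[#3:6@104 #4:5@102] asks=[-]
After op 6 [order #6] limit_buy(price=101, qty=7): fills=none; bids=[#3:6@104 #4:5@102 #6:7@101] asks=[-]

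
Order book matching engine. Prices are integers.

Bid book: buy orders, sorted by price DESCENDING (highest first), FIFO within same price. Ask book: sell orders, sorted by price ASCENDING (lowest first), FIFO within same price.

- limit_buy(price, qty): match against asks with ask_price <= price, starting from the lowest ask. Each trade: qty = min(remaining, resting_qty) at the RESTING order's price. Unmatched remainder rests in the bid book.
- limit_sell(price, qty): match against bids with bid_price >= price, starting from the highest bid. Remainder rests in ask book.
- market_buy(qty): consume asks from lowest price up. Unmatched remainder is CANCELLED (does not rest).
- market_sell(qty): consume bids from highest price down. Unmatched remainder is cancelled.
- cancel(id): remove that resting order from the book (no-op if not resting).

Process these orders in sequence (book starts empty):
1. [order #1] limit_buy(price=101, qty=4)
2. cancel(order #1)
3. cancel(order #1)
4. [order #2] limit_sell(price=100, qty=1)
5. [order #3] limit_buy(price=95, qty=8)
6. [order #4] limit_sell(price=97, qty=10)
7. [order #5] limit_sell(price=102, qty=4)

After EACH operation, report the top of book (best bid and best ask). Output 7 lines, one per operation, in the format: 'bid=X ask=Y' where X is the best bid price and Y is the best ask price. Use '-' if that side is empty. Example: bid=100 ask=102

Answer: bid=101 ask=-
bid=- ask=-
bid=- ask=-
bid=- ask=100
bid=95 ask=100
bid=95 ask=97
bid=95 ask=97

Derivation:
After op 1 [order #1] limit_buy(price=101, qty=4): fills=none; bids=[#1:4@101] asks=[-]
After op 2 cancel(order #1): fills=none; bids=[-] asks=[-]
After op 3 cancel(order #1): fills=none; bids=[-] asks=[-]
After op 4 [order #2] limit_sell(price=100, qty=1): fills=none; bids=[-] asks=[#2:1@100]
After op 5 [order #3] limit_buy(price=95, qty=8): fills=none; bids=[#3:8@95] asks=[#2:1@100]
After op 6 [order #4] limit_sell(price=97, qty=10): fills=none; bids=[#3:8@95] asks=[#4:10@97 #2:1@100]
After op 7 [order #5] limit_sell(price=102, qty=4): fills=none; bids=[#3:8@95] asks=[#4:10@97 #2:1@100 #5:4@102]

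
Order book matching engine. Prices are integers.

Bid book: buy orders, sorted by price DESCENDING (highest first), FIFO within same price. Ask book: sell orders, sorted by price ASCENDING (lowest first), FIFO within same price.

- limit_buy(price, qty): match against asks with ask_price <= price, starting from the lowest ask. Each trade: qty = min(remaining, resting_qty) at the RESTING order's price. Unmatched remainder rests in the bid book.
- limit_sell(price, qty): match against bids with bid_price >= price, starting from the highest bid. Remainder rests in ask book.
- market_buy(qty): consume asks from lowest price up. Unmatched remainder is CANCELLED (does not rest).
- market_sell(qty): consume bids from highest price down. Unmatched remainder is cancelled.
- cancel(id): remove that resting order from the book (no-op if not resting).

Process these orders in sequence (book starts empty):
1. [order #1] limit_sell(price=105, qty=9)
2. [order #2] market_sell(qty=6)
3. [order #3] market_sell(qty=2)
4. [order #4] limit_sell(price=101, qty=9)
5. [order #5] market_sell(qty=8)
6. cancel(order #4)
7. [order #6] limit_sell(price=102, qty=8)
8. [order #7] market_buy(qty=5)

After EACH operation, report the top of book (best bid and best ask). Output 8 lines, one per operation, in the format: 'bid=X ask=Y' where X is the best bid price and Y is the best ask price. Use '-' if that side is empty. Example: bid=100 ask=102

Answer: bid=- ask=105
bid=- ask=105
bid=- ask=105
bid=- ask=101
bid=- ask=101
bid=- ask=105
bid=- ask=102
bid=- ask=102

Derivation:
After op 1 [order #1] limit_sell(price=105, qty=9): fills=none; bids=[-] asks=[#1:9@105]
After op 2 [order #2] market_sell(qty=6): fills=none; bids=[-] asks=[#1:9@105]
After op 3 [order #3] market_sell(qty=2): fills=none; bids=[-] asks=[#1:9@105]
After op 4 [order #4] limit_sell(price=101, qty=9): fills=none; bids=[-] asks=[#4:9@101 #1:9@105]
After op 5 [order #5] market_sell(qty=8): fills=none; bids=[-] asks=[#4:9@101 #1:9@105]
After op 6 cancel(order #4): fills=none; bids=[-] asks=[#1:9@105]
After op 7 [order #6] limit_sell(price=102, qty=8): fills=none; bids=[-] asks=[#6:8@102 #1:9@105]
After op 8 [order #7] market_buy(qty=5): fills=#7x#6:5@102; bids=[-] asks=[#6:3@102 #1:9@105]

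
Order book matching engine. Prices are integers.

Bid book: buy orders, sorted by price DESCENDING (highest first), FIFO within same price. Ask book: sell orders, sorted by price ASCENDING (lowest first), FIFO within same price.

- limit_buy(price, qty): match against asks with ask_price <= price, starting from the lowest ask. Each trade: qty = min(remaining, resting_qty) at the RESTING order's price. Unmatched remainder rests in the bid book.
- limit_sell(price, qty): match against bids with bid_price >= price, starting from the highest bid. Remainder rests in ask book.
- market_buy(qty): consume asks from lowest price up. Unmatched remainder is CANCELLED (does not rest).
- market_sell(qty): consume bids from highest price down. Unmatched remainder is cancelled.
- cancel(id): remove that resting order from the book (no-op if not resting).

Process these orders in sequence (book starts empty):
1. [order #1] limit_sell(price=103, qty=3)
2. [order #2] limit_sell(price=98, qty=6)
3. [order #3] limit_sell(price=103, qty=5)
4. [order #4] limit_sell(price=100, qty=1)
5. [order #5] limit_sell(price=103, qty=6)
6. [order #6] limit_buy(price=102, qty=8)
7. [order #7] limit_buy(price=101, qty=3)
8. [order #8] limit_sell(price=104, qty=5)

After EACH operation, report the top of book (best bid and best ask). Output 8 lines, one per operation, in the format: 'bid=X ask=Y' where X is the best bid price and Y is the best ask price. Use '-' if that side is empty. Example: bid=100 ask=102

After op 1 [order #1] limit_sell(price=103, qty=3): fills=none; bids=[-] asks=[#1:3@103]
After op 2 [order #2] limit_sell(price=98, qty=6): fills=none; bids=[-] asks=[#2:6@98 #1:3@103]
After op 3 [order #3] limit_sell(price=103, qty=5): fills=none; bids=[-] asks=[#2:6@98 #1:3@103 #3:5@103]
After op 4 [order #4] limit_sell(price=100, qty=1): fills=none; bids=[-] asks=[#2:6@98 #4:1@100 #1:3@103 #3:5@103]
After op 5 [order #5] limit_sell(price=103, qty=6): fills=none; bids=[-] asks=[#2:6@98 #4:1@100 #1:3@103 #3:5@103 #5:6@103]
After op 6 [order #6] limit_buy(price=102, qty=8): fills=#6x#2:6@98 #6x#4:1@100; bids=[#6:1@102] asks=[#1:3@103 #3:5@103 #5:6@103]
After op 7 [order #7] limit_buy(price=101, qty=3): fills=none; bids=[#6:1@102 #7:3@101] asks=[#1:3@103 #3:5@103 #5:6@103]
After op 8 [order #8] limit_sell(price=104, qty=5): fills=none; bids=[#6:1@102 #7:3@101] asks=[#1:3@103 #3:5@103 #5:6@103 #8:5@104]

Answer: bid=- ask=103
bid=- ask=98
bid=- ask=98
bid=- ask=98
bid=- ask=98
bid=102 ask=103
bid=102 ask=103
bid=102 ask=103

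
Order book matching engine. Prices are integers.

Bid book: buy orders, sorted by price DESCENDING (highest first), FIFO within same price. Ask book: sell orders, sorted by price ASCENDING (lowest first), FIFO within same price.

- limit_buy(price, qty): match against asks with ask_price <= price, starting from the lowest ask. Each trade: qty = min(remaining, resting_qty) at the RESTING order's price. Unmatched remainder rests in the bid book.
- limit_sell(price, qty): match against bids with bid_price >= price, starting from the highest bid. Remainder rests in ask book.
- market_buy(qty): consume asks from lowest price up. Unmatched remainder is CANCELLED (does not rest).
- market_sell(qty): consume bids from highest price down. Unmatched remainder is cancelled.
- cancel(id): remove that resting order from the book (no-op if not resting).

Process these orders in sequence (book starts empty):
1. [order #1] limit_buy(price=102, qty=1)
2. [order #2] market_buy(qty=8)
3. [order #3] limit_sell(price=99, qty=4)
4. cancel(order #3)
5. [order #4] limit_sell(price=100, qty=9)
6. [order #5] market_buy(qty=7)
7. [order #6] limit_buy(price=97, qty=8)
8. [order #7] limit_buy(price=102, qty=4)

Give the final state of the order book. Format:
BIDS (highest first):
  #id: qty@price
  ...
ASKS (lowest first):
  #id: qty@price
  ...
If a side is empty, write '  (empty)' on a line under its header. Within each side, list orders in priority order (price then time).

After op 1 [order #1] limit_buy(price=102, qty=1): fills=none; bids=[#1:1@102] asks=[-]
After op 2 [order #2] market_buy(qty=8): fills=none; bids=[#1:1@102] asks=[-]
After op 3 [order #3] limit_sell(price=99, qty=4): fills=#1x#3:1@102; bids=[-] asks=[#3:3@99]
After op 4 cancel(order #3): fills=none; bids=[-] asks=[-]
After op 5 [order #4] limit_sell(price=100, qty=9): fills=none; bids=[-] asks=[#4:9@100]
After op 6 [order #5] market_buy(qty=7): fills=#5x#4:7@100; bids=[-] asks=[#4:2@100]
After op 7 [order #6] limit_buy(price=97, qty=8): fills=none; bids=[#6:8@97] asks=[#4:2@100]
After op 8 [order #7] limit_buy(price=102, qty=4): fills=#7x#4:2@100; bids=[#7:2@102 #6:8@97] asks=[-]

Answer: BIDS (highest first):
  #7: 2@102
  #6: 8@97
ASKS (lowest first):
  (empty)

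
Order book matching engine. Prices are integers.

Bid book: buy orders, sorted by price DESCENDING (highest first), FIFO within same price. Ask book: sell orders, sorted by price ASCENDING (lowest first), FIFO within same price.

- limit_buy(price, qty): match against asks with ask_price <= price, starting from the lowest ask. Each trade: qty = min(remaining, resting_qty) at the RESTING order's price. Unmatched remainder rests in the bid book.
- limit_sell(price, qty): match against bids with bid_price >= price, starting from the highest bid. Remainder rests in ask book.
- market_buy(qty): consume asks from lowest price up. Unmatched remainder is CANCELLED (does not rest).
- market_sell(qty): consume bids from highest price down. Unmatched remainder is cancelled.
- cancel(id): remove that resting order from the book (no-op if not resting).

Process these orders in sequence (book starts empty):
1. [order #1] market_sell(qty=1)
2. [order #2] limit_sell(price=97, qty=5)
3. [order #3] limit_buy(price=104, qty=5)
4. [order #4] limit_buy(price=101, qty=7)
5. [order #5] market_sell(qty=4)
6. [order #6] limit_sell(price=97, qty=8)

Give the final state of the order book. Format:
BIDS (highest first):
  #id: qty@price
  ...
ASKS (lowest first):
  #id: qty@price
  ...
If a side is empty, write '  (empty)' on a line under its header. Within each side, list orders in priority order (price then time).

Answer: BIDS (highest first):
  (empty)
ASKS (lowest first):
  #6: 5@97

Derivation:
After op 1 [order #1] market_sell(qty=1): fills=none; bids=[-] asks=[-]
After op 2 [order #2] limit_sell(price=97, qty=5): fills=none; bids=[-] asks=[#2:5@97]
After op 3 [order #3] limit_buy(price=104, qty=5): fills=#3x#2:5@97; bids=[-] asks=[-]
After op 4 [order #4] limit_buy(price=101, qty=7): fills=none; bids=[#4:7@101] asks=[-]
After op 5 [order #5] market_sell(qty=4): fills=#4x#5:4@101; bids=[#4:3@101] asks=[-]
After op 6 [order #6] limit_sell(price=97, qty=8): fills=#4x#6:3@101; bids=[-] asks=[#6:5@97]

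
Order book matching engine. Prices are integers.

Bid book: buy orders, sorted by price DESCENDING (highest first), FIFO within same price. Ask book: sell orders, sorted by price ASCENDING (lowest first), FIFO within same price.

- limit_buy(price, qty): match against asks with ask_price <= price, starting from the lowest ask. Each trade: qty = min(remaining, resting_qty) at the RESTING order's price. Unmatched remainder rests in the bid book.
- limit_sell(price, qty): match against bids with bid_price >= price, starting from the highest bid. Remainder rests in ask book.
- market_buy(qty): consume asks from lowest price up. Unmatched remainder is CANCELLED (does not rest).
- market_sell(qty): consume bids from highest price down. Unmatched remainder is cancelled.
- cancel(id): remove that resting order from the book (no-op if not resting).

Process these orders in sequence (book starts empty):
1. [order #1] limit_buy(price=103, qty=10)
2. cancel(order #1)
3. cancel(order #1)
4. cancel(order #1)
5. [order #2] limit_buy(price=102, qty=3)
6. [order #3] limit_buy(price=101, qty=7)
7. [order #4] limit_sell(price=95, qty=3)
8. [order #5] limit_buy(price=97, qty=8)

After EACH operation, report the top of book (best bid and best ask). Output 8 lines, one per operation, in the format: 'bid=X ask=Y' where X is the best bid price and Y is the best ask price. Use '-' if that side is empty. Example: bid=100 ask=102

After op 1 [order #1] limit_buy(price=103, qty=10): fills=none; bids=[#1:10@103] asks=[-]
After op 2 cancel(order #1): fills=none; bids=[-] asks=[-]
After op 3 cancel(order #1): fills=none; bids=[-] asks=[-]
After op 4 cancel(order #1): fills=none; bids=[-] asks=[-]
After op 5 [order #2] limit_buy(price=102, qty=3): fills=none; bids=[#2:3@102] asks=[-]
After op 6 [order #3] limit_buy(price=101, qty=7): fills=none; bids=[#2:3@102 #3:7@101] asks=[-]
After op 7 [order #4] limit_sell(price=95, qty=3): fills=#2x#4:3@102; bids=[#3:7@101] asks=[-]
After op 8 [order #5] limit_buy(price=97, qty=8): fills=none; bids=[#3:7@101 #5:8@97] asks=[-]

Answer: bid=103 ask=-
bid=- ask=-
bid=- ask=-
bid=- ask=-
bid=102 ask=-
bid=102 ask=-
bid=101 ask=-
bid=101 ask=-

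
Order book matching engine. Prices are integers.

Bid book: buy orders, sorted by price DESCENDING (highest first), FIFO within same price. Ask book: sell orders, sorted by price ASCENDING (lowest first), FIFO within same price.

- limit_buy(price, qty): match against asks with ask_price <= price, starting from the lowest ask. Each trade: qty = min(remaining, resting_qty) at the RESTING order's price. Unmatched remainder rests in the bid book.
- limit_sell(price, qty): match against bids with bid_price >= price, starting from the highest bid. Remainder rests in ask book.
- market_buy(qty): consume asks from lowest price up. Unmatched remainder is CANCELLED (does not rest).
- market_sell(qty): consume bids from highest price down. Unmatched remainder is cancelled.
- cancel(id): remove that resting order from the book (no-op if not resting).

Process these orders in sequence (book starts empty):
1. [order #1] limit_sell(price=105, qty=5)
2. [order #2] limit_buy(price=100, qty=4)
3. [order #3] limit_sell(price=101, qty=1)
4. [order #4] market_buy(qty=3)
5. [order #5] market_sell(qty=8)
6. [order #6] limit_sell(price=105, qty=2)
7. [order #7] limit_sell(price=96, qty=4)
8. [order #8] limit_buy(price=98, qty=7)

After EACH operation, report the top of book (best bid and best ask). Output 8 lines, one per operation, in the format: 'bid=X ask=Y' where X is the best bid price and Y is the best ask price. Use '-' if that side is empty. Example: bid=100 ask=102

After op 1 [order #1] limit_sell(price=105, qty=5): fills=none; bids=[-] asks=[#1:5@105]
After op 2 [order #2] limit_buy(price=100, qty=4): fills=none; bids=[#2:4@100] asks=[#1:5@105]
After op 3 [order #3] limit_sell(price=101, qty=1): fills=none; bids=[#2:4@100] asks=[#3:1@101 #1:5@105]
After op 4 [order #4] market_buy(qty=3): fills=#4x#3:1@101 #4x#1:2@105; bids=[#2:4@100] asks=[#1:3@105]
After op 5 [order #5] market_sell(qty=8): fills=#2x#5:4@100; bids=[-] asks=[#1:3@105]
After op 6 [order #6] limit_sell(price=105, qty=2): fills=none; bids=[-] asks=[#1:3@105 #6:2@105]
After op 7 [order #7] limit_sell(price=96, qty=4): fills=none; bids=[-] asks=[#7:4@96 #1:3@105 #6:2@105]
After op 8 [order #8] limit_buy(price=98, qty=7): fills=#8x#7:4@96; bids=[#8:3@98] asks=[#1:3@105 #6:2@105]

Answer: bid=- ask=105
bid=100 ask=105
bid=100 ask=101
bid=100 ask=105
bid=- ask=105
bid=- ask=105
bid=- ask=96
bid=98 ask=105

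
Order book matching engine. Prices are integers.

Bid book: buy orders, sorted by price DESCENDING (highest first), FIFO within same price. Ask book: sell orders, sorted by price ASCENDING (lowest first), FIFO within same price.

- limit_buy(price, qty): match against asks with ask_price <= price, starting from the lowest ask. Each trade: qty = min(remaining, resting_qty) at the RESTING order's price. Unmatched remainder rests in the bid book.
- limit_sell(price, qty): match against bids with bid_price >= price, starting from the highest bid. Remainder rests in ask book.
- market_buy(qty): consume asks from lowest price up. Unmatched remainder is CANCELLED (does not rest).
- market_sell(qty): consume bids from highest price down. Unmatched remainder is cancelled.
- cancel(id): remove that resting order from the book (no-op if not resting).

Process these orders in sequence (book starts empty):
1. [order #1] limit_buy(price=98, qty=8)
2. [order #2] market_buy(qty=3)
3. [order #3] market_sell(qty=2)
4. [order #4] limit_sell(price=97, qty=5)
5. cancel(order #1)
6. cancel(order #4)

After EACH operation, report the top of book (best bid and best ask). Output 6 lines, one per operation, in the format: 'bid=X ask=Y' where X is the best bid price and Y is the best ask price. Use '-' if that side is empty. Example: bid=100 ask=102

Answer: bid=98 ask=-
bid=98 ask=-
bid=98 ask=-
bid=98 ask=-
bid=- ask=-
bid=- ask=-

Derivation:
After op 1 [order #1] limit_buy(price=98, qty=8): fills=none; bids=[#1:8@98] asks=[-]
After op 2 [order #2] market_buy(qty=3): fills=none; bids=[#1:8@98] asks=[-]
After op 3 [order #3] market_sell(qty=2): fills=#1x#3:2@98; bids=[#1:6@98] asks=[-]
After op 4 [order #4] limit_sell(price=97, qty=5): fills=#1x#4:5@98; bids=[#1:1@98] asks=[-]
After op 5 cancel(order #1): fills=none; bids=[-] asks=[-]
After op 6 cancel(order #4): fills=none; bids=[-] asks=[-]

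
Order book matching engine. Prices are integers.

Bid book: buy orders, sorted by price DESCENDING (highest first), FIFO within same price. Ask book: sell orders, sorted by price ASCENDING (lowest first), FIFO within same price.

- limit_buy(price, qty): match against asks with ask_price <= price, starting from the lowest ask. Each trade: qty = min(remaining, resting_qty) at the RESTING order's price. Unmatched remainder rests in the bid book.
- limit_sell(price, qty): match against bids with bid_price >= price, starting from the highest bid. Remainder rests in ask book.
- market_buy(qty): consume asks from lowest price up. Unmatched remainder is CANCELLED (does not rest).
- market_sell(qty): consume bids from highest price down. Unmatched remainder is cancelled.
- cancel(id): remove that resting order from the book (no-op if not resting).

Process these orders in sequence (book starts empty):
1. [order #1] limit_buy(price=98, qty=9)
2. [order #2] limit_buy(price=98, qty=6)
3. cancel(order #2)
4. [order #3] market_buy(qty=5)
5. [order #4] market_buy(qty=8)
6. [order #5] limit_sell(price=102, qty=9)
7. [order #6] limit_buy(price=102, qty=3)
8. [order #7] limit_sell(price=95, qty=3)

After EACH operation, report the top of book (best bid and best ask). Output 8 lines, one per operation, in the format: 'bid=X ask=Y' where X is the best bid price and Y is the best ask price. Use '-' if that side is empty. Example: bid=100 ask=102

Answer: bid=98 ask=-
bid=98 ask=-
bid=98 ask=-
bid=98 ask=-
bid=98 ask=-
bid=98 ask=102
bid=98 ask=102
bid=98 ask=102

Derivation:
After op 1 [order #1] limit_buy(price=98, qty=9): fills=none; bids=[#1:9@98] asks=[-]
After op 2 [order #2] limit_buy(price=98, qty=6): fills=none; bids=[#1:9@98 #2:6@98] asks=[-]
After op 3 cancel(order #2): fills=none; bids=[#1:9@98] asks=[-]
After op 4 [order #3] market_buy(qty=5): fills=none; bids=[#1:9@98] asks=[-]
After op 5 [order #4] market_buy(qty=8): fills=none; bids=[#1:9@98] asks=[-]
After op 6 [order #5] limit_sell(price=102, qty=9): fills=none; bids=[#1:9@98] asks=[#5:9@102]
After op 7 [order #6] limit_buy(price=102, qty=3): fills=#6x#5:3@102; bids=[#1:9@98] asks=[#5:6@102]
After op 8 [order #7] limit_sell(price=95, qty=3): fills=#1x#7:3@98; bids=[#1:6@98] asks=[#5:6@102]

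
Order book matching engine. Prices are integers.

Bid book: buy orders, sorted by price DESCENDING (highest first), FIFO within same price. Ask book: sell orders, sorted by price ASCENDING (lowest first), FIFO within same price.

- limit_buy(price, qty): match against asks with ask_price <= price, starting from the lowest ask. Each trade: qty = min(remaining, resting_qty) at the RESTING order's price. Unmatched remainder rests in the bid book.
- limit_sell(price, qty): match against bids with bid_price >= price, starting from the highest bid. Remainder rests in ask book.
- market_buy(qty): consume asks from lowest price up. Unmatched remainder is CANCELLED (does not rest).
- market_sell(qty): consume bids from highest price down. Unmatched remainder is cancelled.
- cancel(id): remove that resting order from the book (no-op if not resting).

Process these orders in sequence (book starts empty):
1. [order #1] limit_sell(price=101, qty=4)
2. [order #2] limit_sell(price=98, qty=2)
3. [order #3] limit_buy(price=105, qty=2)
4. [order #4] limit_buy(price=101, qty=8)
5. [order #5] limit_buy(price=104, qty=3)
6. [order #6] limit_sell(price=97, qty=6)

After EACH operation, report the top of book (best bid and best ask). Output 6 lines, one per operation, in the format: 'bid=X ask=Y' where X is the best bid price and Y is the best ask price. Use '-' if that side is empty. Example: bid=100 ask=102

Answer: bid=- ask=101
bid=- ask=98
bid=- ask=101
bid=101 ask=-
bid=104 ask=-
bid=101 ask=-

Derivation:
After op 1 [order #1] limit_sell(price=101, qty=4): fills=none; bids=[-] asks=[#1:4@101]
After op 2 [order #2] limit_sell(price=98, qty=2): fills=none; bids=[-] asks=[#2:2@98 #1:4@101]
After op 3 [order #3] limit_buy(price=105, qty=2): fills=#3x#2:2@98; bids=[-] asks=[#1:4@101]
After op 4 [order #4] limit_buy(price=101, qty=8): fills=#4x#1:4@101; bids=[#4:4@101] asks=[-]
After op 5 [order #5] limit_buy(price=104, qty=3): fills=none; bids=[#5:3@104 #4:4@101] asks=[-]
After op 6 [order #6] limit_sell(price=97, qty=6): fills=#5x#6:3@104 #4x#6:3@101; bids=[#4:1@101] asks=[-]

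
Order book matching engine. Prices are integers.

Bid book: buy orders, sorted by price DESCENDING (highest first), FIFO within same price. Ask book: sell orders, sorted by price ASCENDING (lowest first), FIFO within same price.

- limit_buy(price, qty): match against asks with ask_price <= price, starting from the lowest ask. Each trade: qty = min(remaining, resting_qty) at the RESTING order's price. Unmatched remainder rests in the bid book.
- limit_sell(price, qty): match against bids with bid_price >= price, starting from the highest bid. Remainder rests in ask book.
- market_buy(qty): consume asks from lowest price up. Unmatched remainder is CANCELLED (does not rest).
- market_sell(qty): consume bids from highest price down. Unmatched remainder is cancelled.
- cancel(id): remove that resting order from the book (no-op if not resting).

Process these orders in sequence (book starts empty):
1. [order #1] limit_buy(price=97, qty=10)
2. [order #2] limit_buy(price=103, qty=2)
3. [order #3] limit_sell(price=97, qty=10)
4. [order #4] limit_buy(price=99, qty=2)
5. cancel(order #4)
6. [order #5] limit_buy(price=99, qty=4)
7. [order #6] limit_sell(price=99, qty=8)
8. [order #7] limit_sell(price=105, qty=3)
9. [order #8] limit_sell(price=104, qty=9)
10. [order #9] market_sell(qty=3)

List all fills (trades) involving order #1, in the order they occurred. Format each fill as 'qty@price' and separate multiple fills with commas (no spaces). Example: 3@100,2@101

Answer: 8@97,2@97

Derivation:
After op 1 [order #1] limit_buy(price=97, qty=10): fills=none; bids=[#1:10@97] asks=[-]
After op 2 [order #2] limit_buy(price=103, qty=2): fills=none; bids=[#2:2@103 #1:10@97] asks=[-]
After op 3 [order #3] limit_sell(price=97, qty=10): fills=#2x#3:2@103 #1x#3:8@97; bids=[#1:2@97] asks=[-]
After op 4 [order #4] limit_buy(price=99, qty=2): fills=none; bids=[#4:2@99 #1:2@97] asks=[-]
After op 5 cancel(order #4): fills=none; bids=[#1:2@97] asks=[-]
After op 6 [order #5] limit_buy(price=99, qty=4): fills=none; bids=[#5:4@99 #1:2@97] asks=[-]
After op 7 [order #6] limit_sell(price=99, qty=8): fills=#5x#6:4@99; bids=[#1:2@97] asks=[#6:4@99]
After op 8 [order #7] limit_sell(price=105, qty=3): fills=none; bids=[#1:2@97] asks=[#6:4@99 #7:3@105]
After op 9 [order #8] limit_sell(price=104, qty=9): fills=none; bids=[#1:2@97] asks=[#6:4@99 #8:9@104 #7:3@105]
After op 10 [order #9] market_sell(qty=3): fills=#1x#9:2@97; bids=[-] asks=[#6:4@99 #8:9@104 #7:3@105]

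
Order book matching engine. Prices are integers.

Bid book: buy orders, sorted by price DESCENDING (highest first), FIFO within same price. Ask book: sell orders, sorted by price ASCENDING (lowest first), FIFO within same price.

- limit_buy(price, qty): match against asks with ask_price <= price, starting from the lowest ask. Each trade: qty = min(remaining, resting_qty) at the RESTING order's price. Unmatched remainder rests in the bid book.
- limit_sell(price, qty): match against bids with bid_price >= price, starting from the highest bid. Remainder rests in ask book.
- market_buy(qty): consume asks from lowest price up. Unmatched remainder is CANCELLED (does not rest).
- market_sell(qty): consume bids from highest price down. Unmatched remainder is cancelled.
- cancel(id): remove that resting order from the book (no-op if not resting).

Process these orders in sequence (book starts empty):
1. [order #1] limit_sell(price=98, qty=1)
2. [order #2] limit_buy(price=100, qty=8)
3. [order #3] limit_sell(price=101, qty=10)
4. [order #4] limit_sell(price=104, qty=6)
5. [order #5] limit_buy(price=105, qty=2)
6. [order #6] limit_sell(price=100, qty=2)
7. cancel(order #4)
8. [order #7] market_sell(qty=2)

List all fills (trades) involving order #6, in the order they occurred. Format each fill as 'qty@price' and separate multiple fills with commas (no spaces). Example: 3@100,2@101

After op 1 [order #1] limit_sell(price=98, qty=1): fills=none; bids=[-] asks=[#1:1@98]
After op 2 [order #2] limit_buy(price=100, qty=8): fills=#2x#1:1@98; bids=[#2:7@100] asks=[-]
After op 3 [order #3] limit_sell(price=101, qty=10): fills=none; bids=[#2:7@100] asks=[#3:10@101]
After op 4 [order #4] limit_sell(price=104, qty=6): fills=none; bids=[#2:7@100] asks=[#3:10@101 #4:6@104]
After op 5 [order #5] limit_buy(price=105, qty=2): fills=#5x#3:2@101; bids=[#2:7@100] asks=[#3:8@101 #4:6@104]
After op 6 [order #6] limit_sell(price=100, qty=2): fills=#2x#6:2@100; bids=[#2:5@100] asks=[#3:8@101 #4:6@104]
After op 7 cancel(order #4): fills=none; bids=[#2:5@100] asks=[#3:8@101]
After op 8 [order #7] market_sell(qty=2): fills=#2x#7:2@100; bids=[#2:3@100] asks=[#3:8@101]

Answer: 2@100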